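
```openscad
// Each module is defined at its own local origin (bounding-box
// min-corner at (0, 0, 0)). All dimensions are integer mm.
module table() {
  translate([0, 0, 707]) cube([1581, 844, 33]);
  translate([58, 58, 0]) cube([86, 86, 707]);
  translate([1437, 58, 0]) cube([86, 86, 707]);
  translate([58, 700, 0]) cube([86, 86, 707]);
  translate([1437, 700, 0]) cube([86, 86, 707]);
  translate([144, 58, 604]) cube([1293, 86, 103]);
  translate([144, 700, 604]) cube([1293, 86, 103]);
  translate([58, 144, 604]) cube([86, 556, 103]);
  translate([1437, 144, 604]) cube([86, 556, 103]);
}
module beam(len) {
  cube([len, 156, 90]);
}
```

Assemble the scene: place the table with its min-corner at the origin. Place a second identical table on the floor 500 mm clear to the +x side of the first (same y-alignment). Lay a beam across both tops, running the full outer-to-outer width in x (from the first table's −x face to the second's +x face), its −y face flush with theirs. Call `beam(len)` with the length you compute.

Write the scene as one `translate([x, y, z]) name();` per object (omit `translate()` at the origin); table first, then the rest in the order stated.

table();
translate([2081, 0, 0]) table();
translate([0, 0, 740]) beam(3662);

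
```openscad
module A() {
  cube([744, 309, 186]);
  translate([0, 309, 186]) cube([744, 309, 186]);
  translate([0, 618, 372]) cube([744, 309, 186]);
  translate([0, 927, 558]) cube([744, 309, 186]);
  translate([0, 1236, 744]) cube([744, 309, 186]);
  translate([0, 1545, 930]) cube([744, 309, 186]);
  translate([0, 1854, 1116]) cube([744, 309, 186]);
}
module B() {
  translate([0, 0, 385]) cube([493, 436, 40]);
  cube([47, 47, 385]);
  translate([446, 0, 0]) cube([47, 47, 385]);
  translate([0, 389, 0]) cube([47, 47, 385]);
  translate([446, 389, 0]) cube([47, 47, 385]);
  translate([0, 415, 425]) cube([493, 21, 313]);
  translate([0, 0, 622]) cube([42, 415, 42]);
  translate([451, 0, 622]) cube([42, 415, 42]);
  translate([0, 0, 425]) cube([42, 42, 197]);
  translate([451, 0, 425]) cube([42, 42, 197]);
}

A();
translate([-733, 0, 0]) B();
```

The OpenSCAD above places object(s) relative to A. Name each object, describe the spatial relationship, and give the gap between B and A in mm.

A is a staircase. B is a chair. The chair is on the floor beside the staircase on its −x side. The gap between the chair and the staircase is 240 mm.

The chair's nearest face is 240 mm from the staircase's −x face.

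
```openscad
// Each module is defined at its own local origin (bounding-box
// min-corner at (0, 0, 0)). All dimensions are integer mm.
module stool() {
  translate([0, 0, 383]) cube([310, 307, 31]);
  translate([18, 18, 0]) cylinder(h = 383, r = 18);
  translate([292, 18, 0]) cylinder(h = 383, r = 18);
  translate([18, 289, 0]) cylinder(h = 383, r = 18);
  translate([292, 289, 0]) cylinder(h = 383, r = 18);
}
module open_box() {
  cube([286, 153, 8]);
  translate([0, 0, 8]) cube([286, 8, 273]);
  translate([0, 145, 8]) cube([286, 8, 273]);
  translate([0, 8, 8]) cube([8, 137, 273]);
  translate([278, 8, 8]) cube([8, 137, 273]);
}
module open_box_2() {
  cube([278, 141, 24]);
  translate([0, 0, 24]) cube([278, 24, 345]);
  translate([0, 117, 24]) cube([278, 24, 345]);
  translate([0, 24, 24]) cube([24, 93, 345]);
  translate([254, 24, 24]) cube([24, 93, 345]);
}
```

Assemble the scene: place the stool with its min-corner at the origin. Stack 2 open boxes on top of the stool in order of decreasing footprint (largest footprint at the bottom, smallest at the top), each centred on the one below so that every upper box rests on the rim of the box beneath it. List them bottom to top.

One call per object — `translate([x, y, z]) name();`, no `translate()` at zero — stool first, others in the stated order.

stool();
translate([12, 77, 414]) open_box();
translate([16, 83, 695]) open_box_2();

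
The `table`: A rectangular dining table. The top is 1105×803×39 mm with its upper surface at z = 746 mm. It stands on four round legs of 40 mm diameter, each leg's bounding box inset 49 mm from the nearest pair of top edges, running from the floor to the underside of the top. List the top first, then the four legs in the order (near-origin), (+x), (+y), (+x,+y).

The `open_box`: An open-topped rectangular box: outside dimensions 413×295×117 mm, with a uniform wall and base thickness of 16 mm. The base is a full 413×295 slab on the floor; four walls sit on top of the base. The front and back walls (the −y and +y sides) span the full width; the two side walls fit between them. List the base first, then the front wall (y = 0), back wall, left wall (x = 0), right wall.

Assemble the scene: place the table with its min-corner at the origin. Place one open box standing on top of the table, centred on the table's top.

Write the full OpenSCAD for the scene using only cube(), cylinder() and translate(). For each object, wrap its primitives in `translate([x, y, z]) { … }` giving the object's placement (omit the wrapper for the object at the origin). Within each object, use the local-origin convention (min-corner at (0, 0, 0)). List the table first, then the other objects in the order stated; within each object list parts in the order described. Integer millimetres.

translate([0, 0, 707]) cube([1105, 803, 39]);
translate([69, 69, 0]) cylinder(h = 707, r = 20);
translate([1036, 69, 0]) cylinder(h = 707, r = 20);
translate([69, 734, 0]) cylinder(h = 707, r = 20);
translate([1036, 734, 0]) cylinder(h = 707, r = 20);
translate([346, 254, 746]) {
  cube([413, 295, 16]);
  translate([0, 0, 16]) cube([413, 16, 101]);
  translate([0, 279, 16]) cube([413, 16, 101]);
  translate([0, 16, 16]) cube([16, 263, 101]);
  translate([397, 16, 16]) cube([16, 263, 101]);
}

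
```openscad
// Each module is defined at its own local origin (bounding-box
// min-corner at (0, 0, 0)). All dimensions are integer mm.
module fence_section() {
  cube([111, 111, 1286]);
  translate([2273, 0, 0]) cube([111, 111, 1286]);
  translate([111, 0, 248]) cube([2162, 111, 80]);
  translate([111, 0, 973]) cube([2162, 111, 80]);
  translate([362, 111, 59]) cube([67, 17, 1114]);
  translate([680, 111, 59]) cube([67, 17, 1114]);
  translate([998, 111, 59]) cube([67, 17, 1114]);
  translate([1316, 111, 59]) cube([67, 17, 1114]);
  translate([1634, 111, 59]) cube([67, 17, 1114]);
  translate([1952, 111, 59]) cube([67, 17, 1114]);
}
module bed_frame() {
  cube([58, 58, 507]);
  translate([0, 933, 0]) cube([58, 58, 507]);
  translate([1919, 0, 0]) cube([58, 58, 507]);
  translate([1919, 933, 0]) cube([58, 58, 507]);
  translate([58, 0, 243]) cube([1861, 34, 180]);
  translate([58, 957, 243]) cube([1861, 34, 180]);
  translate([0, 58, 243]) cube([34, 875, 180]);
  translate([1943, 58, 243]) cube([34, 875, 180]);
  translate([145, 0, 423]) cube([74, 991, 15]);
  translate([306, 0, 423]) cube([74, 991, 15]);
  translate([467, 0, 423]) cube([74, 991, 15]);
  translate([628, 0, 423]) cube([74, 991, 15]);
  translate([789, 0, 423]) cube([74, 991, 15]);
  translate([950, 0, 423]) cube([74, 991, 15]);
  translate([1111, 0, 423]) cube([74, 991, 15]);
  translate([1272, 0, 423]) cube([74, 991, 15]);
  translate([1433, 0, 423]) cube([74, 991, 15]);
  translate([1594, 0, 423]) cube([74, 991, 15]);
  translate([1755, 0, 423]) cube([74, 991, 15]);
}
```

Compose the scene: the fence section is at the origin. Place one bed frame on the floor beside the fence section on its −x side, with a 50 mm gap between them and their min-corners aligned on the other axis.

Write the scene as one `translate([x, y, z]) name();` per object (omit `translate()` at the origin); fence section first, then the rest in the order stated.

fence_section();
translate([-2027, 0, 0]) bed_frame();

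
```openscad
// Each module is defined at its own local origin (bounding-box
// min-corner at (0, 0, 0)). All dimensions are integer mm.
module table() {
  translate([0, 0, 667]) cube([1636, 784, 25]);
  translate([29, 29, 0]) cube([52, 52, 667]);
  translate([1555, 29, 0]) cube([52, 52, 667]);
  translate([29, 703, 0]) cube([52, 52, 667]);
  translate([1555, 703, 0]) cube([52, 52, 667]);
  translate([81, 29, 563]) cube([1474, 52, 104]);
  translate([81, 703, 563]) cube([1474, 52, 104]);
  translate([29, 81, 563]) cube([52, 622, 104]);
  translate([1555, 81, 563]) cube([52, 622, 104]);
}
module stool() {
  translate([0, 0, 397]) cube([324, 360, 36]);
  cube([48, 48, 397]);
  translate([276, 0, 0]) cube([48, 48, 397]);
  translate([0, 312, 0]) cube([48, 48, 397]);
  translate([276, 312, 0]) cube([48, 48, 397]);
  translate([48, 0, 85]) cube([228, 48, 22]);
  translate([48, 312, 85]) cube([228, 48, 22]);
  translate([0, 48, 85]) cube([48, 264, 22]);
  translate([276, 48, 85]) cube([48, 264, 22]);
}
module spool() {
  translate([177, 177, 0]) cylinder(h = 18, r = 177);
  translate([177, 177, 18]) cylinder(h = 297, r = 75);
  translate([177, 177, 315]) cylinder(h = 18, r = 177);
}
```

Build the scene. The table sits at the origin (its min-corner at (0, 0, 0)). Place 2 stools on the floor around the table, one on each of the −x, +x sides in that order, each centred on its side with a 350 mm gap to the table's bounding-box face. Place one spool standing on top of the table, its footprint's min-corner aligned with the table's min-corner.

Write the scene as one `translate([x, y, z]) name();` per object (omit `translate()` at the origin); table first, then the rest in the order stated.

table();
translate([-674, 212, 0]) stool();
translate([1986, 212, 0]) stool();
translate([0, 0, 692]) spool();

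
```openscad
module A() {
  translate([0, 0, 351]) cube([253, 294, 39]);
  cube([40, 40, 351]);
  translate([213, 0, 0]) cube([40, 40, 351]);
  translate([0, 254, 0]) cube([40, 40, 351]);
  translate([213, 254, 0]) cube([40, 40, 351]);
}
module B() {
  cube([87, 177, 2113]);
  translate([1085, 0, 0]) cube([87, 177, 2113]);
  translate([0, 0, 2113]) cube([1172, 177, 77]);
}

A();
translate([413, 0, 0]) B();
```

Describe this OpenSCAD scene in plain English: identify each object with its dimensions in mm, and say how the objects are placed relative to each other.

A is a four-legged stool. The seat is a 253×294×39 mm slab whose top surface is at z = 390 mm; four square legs, each 40×40 mm in cross-section, run from the floor (z = 0) to the underside of the seat, each flush with a corner of the seat.

B is a rectangular door frame: two vertical jambs of 87×177 mm section, 2113 mm tall, with a clear opening 998 mm wide between their inner faces. A header 77 mm tall and 177 mm deep lies on top of the jambs and spans the full outside width.

The door frame is on the floor beside the stool on its +x side.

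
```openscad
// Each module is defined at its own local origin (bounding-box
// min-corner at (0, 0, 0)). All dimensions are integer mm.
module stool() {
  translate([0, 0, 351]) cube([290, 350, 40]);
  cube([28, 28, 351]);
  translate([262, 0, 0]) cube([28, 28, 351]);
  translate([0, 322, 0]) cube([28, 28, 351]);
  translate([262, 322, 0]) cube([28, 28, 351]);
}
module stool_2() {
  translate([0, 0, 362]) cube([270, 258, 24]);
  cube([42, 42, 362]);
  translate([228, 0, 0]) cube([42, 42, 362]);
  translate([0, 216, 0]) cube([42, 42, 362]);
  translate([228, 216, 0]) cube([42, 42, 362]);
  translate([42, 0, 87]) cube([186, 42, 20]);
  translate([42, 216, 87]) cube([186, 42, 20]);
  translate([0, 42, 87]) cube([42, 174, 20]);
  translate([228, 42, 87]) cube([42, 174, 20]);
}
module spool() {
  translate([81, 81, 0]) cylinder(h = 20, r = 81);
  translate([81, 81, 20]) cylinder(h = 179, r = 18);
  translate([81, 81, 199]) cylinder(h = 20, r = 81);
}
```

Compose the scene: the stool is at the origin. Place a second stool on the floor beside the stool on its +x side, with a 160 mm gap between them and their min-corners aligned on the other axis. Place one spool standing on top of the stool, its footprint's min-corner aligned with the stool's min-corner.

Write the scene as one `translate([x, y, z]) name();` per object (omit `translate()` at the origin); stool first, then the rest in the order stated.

stool();
translate([450, 0, 0]) stool_2();
translate([0, 0, 391]) spool();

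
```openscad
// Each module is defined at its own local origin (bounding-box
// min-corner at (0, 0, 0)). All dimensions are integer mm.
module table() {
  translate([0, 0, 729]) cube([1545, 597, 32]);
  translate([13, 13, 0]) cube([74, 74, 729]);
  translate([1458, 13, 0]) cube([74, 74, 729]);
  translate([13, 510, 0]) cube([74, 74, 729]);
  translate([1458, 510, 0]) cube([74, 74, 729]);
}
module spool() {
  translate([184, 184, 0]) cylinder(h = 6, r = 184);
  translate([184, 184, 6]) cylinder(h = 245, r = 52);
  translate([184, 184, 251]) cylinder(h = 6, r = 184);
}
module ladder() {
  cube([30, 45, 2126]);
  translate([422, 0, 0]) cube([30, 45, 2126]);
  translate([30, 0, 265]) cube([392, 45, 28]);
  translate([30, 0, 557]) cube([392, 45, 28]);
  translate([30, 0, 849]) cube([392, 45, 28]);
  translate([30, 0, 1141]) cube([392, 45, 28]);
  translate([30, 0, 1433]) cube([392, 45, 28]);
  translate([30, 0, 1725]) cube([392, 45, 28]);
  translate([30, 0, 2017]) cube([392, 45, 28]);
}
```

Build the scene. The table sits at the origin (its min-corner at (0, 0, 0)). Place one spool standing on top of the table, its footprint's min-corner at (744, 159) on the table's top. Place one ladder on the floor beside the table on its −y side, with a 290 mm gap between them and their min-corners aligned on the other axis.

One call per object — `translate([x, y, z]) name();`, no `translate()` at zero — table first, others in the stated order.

table();
translate([744, 159, 761]) spool();
translate([0, -335, 0]) ladder();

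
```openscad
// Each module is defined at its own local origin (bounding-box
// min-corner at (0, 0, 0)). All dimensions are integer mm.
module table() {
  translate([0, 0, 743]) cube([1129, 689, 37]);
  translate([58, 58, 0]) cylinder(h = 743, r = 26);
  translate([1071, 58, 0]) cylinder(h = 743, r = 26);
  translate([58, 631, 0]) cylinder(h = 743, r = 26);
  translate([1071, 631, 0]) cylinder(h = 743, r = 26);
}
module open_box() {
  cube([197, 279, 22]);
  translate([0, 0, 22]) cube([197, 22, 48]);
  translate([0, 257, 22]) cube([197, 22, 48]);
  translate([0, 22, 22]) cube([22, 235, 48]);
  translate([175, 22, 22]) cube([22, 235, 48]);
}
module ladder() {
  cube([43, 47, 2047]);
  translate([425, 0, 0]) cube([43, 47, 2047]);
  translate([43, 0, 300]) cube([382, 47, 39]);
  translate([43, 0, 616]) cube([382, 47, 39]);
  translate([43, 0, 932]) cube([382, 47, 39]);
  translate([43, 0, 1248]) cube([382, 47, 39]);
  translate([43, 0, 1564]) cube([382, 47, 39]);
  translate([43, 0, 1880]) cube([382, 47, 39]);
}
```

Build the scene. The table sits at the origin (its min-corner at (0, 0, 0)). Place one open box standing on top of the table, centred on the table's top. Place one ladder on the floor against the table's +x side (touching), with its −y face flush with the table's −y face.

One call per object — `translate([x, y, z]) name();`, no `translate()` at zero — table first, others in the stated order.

table();
translate([466, 205, 780]) open_box();
translate([1129, 0, 0]) ladder();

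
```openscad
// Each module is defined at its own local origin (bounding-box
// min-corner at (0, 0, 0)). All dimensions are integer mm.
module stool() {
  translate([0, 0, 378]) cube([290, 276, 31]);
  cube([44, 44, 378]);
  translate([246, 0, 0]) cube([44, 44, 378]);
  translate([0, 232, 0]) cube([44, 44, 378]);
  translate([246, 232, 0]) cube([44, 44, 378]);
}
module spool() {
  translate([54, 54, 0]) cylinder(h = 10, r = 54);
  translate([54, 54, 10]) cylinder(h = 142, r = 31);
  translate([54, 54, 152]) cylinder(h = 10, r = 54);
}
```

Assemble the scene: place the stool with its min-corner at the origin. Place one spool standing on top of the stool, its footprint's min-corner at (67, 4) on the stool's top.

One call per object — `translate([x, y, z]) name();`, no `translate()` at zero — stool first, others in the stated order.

stool();
translate([67, 4, 409]) spool();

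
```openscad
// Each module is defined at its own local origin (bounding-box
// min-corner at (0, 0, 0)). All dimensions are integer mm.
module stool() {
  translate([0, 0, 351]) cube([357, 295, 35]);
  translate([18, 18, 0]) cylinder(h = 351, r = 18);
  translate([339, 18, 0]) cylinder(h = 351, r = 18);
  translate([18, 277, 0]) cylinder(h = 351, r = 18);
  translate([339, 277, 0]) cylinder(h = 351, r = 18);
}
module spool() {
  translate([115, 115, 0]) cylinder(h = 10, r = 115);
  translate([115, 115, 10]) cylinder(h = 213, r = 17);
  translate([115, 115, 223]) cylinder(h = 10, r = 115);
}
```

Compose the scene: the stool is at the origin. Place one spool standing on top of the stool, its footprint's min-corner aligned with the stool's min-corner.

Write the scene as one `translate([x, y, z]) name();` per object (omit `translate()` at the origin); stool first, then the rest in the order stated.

stool();
translate([0, 0, 386]) spool();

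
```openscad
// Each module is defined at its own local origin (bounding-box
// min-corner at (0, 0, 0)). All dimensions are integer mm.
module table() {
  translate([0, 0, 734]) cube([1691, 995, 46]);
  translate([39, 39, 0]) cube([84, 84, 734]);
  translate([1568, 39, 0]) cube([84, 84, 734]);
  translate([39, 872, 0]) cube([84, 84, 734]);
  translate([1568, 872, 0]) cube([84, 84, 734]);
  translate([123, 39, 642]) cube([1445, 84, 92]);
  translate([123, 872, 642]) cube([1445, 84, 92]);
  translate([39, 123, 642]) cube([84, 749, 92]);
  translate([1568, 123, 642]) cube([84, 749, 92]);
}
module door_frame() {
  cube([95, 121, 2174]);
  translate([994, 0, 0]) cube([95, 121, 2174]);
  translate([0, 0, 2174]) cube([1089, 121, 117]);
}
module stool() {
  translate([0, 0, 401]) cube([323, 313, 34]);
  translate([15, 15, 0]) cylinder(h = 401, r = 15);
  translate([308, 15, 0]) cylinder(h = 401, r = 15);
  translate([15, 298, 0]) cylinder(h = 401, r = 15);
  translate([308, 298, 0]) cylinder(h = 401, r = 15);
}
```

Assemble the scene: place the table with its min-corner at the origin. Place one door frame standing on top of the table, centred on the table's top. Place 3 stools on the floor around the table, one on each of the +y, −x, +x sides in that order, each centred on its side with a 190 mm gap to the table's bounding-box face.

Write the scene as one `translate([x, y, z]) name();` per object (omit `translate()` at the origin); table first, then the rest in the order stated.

table();
translate([301, 437, 780]) door_frame();
translate([684, 1185, 0]) stool();
translate([-513, 341, 0]) stool();
translate([1881, 341, 0]) stool();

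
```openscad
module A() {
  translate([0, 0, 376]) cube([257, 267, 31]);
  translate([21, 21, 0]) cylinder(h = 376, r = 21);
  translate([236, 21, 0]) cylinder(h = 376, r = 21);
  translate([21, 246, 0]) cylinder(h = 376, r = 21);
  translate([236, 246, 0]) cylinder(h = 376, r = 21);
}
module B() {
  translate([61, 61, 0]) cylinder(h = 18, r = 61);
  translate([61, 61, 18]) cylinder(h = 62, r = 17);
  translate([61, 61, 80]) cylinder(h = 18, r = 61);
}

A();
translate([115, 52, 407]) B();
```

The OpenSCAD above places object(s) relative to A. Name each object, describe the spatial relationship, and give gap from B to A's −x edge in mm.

The spool's min-x is at 115; the stool's min-x is 0; gap = 115 mm.

A is a stool. B is a spool. The spool is on top of the stool. The gap from the spool to the stool's −x edge is 115 mm.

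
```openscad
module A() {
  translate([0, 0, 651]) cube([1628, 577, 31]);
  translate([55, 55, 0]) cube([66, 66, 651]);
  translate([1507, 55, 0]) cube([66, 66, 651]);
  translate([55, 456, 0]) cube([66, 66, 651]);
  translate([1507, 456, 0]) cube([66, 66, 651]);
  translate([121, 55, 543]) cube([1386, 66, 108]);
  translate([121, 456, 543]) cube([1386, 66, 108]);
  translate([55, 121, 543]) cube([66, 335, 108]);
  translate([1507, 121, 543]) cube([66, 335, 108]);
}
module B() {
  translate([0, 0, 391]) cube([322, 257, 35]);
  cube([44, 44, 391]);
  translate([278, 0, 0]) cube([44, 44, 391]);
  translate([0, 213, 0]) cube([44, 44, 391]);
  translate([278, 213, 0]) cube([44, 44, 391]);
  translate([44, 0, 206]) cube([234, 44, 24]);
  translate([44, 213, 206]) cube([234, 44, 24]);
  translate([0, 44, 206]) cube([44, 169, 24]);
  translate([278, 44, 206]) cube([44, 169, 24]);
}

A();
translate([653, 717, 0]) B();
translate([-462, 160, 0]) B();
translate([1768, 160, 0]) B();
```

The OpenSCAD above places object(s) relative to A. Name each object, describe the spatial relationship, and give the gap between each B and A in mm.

A is a table. B is a stool. Three stools sit around the table at the +y, −x, +x sides. The gap between each stool and the table is 140 mm.

Each stool's nearest face is 140 mm from the table's bounding box.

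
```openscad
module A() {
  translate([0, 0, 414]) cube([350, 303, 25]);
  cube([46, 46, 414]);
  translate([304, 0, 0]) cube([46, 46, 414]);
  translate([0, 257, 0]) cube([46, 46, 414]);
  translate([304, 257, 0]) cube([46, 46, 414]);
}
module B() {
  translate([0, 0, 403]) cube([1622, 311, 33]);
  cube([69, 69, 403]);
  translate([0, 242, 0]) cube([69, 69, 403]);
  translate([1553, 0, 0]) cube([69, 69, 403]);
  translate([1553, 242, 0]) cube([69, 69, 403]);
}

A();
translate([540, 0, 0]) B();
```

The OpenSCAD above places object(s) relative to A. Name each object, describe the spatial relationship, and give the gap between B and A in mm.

A is a stool. B is a bench. The bench is on the floor beside the stool on its +x side. The gap between the bench and the stool is 190 mm.

The bench's nearest face is 190 mm from the stool's +x face.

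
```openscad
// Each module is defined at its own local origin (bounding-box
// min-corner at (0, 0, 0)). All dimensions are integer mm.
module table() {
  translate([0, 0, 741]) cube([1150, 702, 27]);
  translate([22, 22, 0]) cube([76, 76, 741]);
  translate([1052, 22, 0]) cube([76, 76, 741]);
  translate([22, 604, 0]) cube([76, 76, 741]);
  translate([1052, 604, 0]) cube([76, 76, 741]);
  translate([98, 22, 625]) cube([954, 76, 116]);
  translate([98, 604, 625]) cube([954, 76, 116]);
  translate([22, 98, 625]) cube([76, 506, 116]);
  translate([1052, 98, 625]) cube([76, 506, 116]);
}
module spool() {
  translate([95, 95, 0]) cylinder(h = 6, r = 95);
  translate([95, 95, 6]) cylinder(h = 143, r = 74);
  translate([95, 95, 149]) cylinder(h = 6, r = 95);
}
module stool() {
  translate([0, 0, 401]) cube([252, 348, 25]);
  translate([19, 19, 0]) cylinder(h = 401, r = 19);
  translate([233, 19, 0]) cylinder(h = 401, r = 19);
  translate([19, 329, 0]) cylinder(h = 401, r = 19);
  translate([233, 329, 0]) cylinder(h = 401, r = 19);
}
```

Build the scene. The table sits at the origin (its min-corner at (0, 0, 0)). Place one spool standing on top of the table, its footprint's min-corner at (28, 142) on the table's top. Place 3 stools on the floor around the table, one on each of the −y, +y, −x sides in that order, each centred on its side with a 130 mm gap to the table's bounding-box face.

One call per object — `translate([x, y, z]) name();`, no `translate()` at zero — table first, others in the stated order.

table();
translate([28, 142, 768]) spool();
translate([449, -478, 0]) stool();
translate([449, 832, 0]) stool();
translate([-382, 177, 0]) stool();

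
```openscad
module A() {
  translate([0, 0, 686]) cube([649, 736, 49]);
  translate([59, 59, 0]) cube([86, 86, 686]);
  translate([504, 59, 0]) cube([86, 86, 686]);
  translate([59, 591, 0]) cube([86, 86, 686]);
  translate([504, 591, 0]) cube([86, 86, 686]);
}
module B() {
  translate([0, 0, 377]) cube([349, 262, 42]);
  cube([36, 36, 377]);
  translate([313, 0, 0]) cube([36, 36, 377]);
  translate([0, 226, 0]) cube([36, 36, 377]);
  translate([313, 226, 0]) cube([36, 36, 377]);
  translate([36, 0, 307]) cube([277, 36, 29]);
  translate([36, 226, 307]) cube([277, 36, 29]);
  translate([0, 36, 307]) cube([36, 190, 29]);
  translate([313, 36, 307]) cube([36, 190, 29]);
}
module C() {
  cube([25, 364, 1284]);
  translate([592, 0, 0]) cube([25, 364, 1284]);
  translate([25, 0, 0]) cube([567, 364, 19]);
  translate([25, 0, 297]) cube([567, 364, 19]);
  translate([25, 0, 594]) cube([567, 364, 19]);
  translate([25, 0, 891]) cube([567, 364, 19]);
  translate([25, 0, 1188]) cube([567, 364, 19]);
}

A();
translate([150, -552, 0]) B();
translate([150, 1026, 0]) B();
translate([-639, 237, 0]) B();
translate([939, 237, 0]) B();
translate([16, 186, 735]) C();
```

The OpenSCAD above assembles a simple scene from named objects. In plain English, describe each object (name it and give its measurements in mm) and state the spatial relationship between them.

A is a table: top 649 mm (x) × 736 mm (y), 49 mm thick, upper face at z = 735 mm, on four 86×86 mm square legs, each inset 59 mm from the nearest pair of top edges, running from z = 0 to the bottom of the top.

B is a four-legged stool. The seat is 349×262 mm, 42 mm thick, top at z = 419 mm. It stands on four square legs, each 36×36 mm in cross-section, from z = 0 to the seat underside, each flush with a corner of the seat. Four stretchers, 36 mm wide and 29 mm tall, connect adjacent legs with their undersides at z = 307 mm, each running between the inner faces of the legs it joins and aligned with the legs' outer faces on the other axis.

C is an open bookshelf. Two side panels, each 25 mm thick, 364 mm deep and 1284 mm tall, stand 617 mm apart (outside-to-outside). Between them sit 5 shelves, each 19 mm thick and 364 mm deep, spanning the full gap between the sides. The bottom shelf rests on the floor (its underside at z = 0) and the clear gap between one shelf's top and the next shelf's underside is 278 mm.

Four stools sit around the table at the −y, +y, −x, +x sides. The bookshelf is on top of the table, centred.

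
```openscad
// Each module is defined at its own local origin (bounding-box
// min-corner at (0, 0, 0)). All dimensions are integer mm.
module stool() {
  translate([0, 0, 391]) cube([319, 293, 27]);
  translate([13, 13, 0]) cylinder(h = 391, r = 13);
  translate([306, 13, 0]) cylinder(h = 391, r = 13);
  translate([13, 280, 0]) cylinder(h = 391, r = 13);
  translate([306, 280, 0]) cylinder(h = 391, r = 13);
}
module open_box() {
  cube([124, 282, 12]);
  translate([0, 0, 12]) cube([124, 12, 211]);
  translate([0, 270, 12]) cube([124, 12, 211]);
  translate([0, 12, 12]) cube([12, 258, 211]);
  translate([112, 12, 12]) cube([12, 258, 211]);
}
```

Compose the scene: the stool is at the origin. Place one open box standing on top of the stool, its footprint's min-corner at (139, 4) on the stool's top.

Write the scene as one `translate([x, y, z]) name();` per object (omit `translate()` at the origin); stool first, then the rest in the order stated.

stool();
translate([139, 4, 418]) open_box();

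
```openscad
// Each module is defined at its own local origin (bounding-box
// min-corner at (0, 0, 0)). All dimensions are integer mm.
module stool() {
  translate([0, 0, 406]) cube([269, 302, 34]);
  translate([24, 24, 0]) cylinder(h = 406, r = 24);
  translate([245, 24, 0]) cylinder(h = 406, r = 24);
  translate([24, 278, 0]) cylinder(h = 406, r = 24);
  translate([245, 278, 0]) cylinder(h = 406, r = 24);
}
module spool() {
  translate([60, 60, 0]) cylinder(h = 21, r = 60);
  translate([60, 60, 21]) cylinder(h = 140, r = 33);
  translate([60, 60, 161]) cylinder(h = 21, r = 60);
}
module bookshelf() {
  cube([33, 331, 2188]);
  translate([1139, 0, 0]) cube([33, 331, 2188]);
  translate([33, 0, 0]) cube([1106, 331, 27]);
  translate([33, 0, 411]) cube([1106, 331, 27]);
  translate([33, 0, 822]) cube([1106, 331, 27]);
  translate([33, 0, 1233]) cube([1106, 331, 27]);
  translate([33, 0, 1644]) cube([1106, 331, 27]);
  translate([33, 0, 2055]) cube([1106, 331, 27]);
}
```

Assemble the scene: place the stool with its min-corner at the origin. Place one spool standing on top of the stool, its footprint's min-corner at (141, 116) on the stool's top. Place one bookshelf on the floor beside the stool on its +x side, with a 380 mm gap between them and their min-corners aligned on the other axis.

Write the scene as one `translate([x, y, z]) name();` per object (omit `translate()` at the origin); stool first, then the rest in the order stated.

stool();
translate([141, 116, 440]) spool();
translate([649, 0, 0]) bookshelf();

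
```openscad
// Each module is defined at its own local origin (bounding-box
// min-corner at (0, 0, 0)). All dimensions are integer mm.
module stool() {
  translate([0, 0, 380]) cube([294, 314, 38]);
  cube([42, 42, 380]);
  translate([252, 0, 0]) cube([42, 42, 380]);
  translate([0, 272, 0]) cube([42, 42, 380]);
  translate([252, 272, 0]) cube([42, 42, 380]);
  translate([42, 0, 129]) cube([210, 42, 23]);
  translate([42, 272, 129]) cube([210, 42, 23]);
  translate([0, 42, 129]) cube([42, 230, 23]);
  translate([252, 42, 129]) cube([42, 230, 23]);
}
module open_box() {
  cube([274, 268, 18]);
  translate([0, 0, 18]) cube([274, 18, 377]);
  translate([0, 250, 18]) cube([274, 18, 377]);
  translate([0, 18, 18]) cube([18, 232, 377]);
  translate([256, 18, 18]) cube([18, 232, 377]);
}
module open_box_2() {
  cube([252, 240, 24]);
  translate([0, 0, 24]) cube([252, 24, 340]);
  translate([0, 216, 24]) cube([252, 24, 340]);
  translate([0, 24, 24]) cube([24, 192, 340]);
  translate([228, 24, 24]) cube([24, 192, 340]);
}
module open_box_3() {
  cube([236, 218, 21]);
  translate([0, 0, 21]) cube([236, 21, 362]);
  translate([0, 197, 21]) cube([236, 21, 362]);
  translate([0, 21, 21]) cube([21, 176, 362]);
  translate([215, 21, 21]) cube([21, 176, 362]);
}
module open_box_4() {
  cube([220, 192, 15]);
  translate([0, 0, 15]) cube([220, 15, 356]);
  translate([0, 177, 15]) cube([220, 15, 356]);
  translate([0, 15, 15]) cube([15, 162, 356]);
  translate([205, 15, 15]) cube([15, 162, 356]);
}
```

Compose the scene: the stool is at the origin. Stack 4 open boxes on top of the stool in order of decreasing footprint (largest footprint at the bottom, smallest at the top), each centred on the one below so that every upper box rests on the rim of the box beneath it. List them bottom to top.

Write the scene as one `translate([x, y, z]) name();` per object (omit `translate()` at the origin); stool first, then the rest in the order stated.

stool();
translate([10, 23, 418]) open_box();
translate([21, 37, 813]) open_box_2();
translate([29, 48, 1177]) open_box_3();
translate([37, 61, 1560]) open_box_4();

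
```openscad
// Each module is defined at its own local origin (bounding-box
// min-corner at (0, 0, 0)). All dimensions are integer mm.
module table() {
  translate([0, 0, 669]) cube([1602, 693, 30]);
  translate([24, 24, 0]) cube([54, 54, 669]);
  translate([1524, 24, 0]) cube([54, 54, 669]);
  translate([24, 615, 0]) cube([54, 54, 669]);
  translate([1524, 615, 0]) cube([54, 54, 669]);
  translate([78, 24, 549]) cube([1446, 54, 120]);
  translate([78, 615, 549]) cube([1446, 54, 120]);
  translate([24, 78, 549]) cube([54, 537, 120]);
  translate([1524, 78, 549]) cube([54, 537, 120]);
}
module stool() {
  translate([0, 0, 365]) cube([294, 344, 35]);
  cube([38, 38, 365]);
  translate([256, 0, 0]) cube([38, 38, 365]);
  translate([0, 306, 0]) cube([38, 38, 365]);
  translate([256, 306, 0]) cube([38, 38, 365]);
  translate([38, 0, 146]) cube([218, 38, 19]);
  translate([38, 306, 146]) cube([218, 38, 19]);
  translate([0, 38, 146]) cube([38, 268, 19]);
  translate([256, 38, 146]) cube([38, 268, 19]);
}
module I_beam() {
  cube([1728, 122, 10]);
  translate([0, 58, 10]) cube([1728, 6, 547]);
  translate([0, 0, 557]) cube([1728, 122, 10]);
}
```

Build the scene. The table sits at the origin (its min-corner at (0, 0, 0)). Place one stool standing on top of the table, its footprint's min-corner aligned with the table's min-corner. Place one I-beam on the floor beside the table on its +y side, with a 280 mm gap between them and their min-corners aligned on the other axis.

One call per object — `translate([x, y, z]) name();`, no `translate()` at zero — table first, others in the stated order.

table();
translate([0, 0, 699]) stool();
translate([0, 973, 0]) I_beam();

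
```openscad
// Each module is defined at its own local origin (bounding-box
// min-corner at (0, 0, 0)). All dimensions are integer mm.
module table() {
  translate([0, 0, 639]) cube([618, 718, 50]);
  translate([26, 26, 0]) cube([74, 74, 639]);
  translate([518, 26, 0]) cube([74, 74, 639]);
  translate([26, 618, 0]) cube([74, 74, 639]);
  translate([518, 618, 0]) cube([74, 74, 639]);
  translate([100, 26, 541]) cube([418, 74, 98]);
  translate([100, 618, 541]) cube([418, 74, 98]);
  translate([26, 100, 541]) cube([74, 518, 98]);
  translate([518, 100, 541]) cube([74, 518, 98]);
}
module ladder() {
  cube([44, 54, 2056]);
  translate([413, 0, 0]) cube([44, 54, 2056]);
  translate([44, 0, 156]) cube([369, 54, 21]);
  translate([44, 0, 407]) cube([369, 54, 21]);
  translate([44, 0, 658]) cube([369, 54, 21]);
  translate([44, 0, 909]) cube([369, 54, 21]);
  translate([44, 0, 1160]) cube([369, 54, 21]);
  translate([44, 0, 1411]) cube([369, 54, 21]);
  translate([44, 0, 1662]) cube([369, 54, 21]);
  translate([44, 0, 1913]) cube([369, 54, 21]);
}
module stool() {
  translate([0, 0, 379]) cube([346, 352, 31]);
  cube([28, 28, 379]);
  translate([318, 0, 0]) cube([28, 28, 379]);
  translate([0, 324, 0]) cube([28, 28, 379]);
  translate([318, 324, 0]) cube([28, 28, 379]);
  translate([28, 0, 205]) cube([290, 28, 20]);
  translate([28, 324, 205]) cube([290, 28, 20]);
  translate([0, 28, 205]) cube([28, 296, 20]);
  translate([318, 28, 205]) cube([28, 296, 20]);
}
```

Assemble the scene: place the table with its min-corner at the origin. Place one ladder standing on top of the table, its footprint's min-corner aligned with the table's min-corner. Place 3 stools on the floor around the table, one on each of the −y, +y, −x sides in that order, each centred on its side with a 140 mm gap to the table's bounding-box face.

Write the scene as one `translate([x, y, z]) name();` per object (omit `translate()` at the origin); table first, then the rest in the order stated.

table();
translate([0, 0, 689]) ladder();
translate([136, -492, 0]) stool();
translate([136, 858, 0]) stool();
translate([-486, 183, 0]) stool();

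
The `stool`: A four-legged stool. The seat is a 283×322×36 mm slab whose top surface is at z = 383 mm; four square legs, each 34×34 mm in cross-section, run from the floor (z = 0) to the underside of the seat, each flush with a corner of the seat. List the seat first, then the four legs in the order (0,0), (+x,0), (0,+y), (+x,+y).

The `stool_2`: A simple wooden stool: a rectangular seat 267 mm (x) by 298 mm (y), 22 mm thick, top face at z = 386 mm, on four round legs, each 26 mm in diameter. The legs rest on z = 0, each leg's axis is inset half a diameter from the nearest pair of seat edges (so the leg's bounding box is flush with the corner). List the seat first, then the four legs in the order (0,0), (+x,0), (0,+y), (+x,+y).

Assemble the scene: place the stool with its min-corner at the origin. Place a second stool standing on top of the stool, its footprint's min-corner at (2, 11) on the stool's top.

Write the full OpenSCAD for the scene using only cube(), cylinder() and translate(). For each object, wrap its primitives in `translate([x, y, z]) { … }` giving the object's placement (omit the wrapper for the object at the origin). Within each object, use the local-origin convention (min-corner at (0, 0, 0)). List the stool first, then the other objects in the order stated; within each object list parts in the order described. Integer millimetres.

translate([0, 0, 347]) cube([283, 322, 36]);
cube([34, 34, 347]);
translate([249, 0, 0]) cube([34, 34, 347]);
translate([0, 288, 0]) cube([34, 34, 347]);
translate([249, 288, 0]) cube([34, 34, 347]);
translate([2, 11, 383]) {
  translate([0, 0, 364]) cube([267, 298, 22]);
  translate([13, 13, 0]) cylinder(h = 364, r = 13);
  translate([254, 13, 0]) cylinder(h = 364, r = 13);
  translate([13, 285, 0]) cylinder(h = 364, r = 13);
  translate([254, 285, 0]) cylinder(h = 364, r = 13);
}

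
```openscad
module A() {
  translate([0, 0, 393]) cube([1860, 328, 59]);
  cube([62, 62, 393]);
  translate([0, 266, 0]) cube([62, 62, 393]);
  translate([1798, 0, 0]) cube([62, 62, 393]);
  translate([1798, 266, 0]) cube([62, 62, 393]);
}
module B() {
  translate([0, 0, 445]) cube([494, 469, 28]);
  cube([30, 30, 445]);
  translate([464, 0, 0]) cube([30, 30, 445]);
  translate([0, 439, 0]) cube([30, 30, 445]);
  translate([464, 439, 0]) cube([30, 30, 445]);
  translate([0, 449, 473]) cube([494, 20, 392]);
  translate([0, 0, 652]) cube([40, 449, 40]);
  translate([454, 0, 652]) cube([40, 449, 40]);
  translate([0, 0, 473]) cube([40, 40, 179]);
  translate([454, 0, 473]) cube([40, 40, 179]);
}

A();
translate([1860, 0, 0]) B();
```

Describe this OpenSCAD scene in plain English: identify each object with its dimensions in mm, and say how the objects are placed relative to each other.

A is a long wooden bench with a 1860 mm (x) × 328 mm (y) seat, 59 mm thick, its top surface 452 mm above the floor. Four 62 mm square legs at the seat corners, flush with the edges, run from z = 0 to the seat underside.

B is a chair. The seat is a 494×469×28 mm slab with its top at z = 473 mm, on four 30×30 mm corner legs (flush with the seat edges, standing on z = 0). A flat backrest 20 mm thick, 392 mm tall, spans the full seat width and rises from the seat top along its +y edge, rear face flush with the rear of the seat. Two armrests of 40×40 mm section run along each side from the seat's front edge to the front of the backrest, top faces 219 mm above the seat top and outer faces flush with the seat's x-edges; a 40×40 mm post under the front of each armrest stands on the seat at the front corner.

The chair is against the bench's +x side, with their −y faces flush.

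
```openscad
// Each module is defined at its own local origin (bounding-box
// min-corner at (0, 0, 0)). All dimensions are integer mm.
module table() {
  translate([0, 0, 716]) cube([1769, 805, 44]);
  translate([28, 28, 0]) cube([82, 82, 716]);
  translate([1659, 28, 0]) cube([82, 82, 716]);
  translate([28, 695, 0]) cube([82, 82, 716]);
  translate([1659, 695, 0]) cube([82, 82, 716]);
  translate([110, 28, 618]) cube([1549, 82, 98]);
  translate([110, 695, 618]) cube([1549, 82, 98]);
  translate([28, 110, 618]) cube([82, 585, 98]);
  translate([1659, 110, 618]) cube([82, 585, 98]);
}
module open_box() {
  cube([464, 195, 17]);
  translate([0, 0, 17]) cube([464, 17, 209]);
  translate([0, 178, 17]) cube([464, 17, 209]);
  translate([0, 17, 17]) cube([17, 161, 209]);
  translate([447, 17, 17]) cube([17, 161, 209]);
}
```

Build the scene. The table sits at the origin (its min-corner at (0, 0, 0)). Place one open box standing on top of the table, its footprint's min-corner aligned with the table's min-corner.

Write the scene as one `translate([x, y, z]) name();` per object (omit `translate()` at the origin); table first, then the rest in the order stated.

table();
translate([0, 0, 760]) open_box();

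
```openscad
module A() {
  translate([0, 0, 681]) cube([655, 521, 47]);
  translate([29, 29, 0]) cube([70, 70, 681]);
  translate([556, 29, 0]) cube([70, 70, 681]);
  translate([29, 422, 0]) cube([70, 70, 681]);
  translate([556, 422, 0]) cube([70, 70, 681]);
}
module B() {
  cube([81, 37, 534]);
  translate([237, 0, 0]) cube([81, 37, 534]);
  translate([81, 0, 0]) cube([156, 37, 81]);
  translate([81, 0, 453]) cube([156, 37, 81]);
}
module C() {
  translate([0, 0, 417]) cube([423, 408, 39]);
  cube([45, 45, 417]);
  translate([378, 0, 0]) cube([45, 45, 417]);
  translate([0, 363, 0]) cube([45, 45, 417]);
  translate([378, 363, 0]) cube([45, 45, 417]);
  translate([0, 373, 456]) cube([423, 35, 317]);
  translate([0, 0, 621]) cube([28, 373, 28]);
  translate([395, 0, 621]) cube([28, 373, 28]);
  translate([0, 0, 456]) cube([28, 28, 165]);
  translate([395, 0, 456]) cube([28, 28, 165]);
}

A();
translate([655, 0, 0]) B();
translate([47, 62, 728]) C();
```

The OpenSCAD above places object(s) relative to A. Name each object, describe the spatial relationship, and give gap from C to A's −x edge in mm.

A is a table. B is a picture frame. C is a chair. The picture frame is against the table's +x side, with their −y faces flush. The chair is on top of the table. The gap from the chair to the table's −x edge is 47 mm.

The chair's min-x is at 47; the table's min-x is 0; gap = 47 mm.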